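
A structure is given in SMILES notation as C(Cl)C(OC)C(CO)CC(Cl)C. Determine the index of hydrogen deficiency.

0

Atom tally by fragment:
  ClCH2 → C:1 H:2 Cl:1
  CH(OCH3) → C:2 H:4 O:1
  CH(CH2OH) → C:2 H:4 O:1
  CH2 → C:1 H:2
  CH(Cl) → C:1 H:1 Cl:1
  CH3 → C:1 H:3
Element totals:
  C: 8
  H: 16
  Cl: 2
  O: 2
Molecular formula: C8H16Cl2O2.
DoU = (2C + 2 + N − H − X) / 2 = (2·8 + 2 + 0 − 16 − 2) / 2 = 0.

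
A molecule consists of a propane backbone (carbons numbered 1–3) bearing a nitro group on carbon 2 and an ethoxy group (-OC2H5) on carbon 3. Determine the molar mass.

Atom tally by fragment:
  CH3 → C:1 H:3
  CH(NO2) → C:1 H:1 N:1 O:2
  CH2OC2H5 → C:3 H:7 O:1
Element totals:
  C: 5
  H: 11
  N: 1
  O: 3
Molecular formula: C5H11NO3.
  M = 5(12.011) + 11(1.008) + 14.007 + 3(15.999)
    = 60.055 + 11.088 + 14.007 + 47.997 = 133.147

133.15 g/mol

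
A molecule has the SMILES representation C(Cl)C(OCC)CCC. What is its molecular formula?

Atom tally by fragment:
  ClCH2 → C:1 H:2 Cl:1
  CH(OC2H5) → C:3 H:6 O:1
  CH2 → C:1 H:2
  CH2 → C:1 H:2
  CH3 → C:1 H:3
Element totals:
  C: 7
  H: 15
  Cl: 1
  O: 1

C7H15ClO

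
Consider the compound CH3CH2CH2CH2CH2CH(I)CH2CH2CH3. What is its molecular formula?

C9H19I

Element totals:
  C: 9
  H: 19
  I: 1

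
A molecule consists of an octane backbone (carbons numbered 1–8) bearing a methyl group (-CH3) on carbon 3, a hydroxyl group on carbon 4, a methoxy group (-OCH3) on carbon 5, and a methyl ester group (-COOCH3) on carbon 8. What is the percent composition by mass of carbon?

62.04%

Atom tally by fragment:
  CH3 → C:1 H:3
  CH2 → C:1 H:2
  CH(CH3) → C:2 H:4
  CH(OH) → C:1 H:2 O:1
  CH(OCH3) → C:2 H:4 O:1
  CH2 → C:1 H:2
  CH2 → C:1 H:2
  CH2COOCH3 → C:3 H:5 O:2
Element totals:
  C: 12
  H: 24
  O: 4
Molecular formula: C12H24O4.
Molar mass = 232.320 g/mol.
Mass from C: 12 × 12.011 = 144.132 g/mol.
%C = 144.132 / 232.320 × 100 = 62.04%.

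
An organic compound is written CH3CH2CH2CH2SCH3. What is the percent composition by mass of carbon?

57.63%

Atom tally by fragment:
  CH3 → C:1 H:3
  CH2 → C:1 H:2
  CH2 → C:1 H:2
  CH2SCH3 → C:2 H:5 S:1
Element totals:
  C: 5
  H: 12
  S: 1
Molecular formula: C5H12S.
Molar mass = 104.211 g/mol.
Mass from C: 5 × 12.011 = 60.055 g/mol.
%C = 60.055 / 104.211 × 100 = 57.63%.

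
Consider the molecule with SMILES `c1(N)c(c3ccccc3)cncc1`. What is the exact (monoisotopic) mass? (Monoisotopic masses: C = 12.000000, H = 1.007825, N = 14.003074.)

Atom tally by fragment:
  pyridine ring core → C:5 H:5 N:1
  (− 2 ring H displaced by substituents)
  + NH2 → N:1 H:2
  + C6H5 → C:6 H:5
Element totals:
  C: 11
  H: 10
  N: 2
Molecular formula: C11H10N2.
  M = 11(12.0) + 10(1.007825) + 2(14.003074)
    = 132.000000 + 10.078250 + 28.006148 = 170.084398

170.0844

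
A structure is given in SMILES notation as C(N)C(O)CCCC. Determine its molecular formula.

C6H15NO

Atom tally by fragment:
  H2NCH2 → C:1 H:4 N:1
  CH(OH) → C:1 H:2 O:1
  CH2 → C:1 H:2
  CH2 → C:1 H:2
  CH2 → C:1 H:2
  CH3 → C:1 H:3
Element totals:
  C: 6
  H: 15
  N: 1
  O: 1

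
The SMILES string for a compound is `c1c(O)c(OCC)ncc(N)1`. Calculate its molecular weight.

154.17 g/mol

Atom tally by fragment:
  pyridine ring core → C:5 H:5 N:1
  (− 3 ring H displaced by substituents)
  + OH → O:1 H:1
  + OC2H5 → C:2 H:5 O:1
  + NH2 → N:1 H:2
Element totals:
  C: 7
  H: 10
  N: 2
  O: 2
Molecular formula: C7H10N2O2.
  M = 7(12.011) + 10(1.008) + 2(14.007) + 2(15.999)
    = 84.077 + 10.080 + 28.014 + 31.998 = 154.169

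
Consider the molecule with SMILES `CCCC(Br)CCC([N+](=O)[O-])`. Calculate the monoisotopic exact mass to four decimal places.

223.0208

Atom tally by fragment:
  CH3 → C:1 H:3
  CH2 → C:1 H:2
  CH2 → C:1 H:2
  CH(Br) → C:1 H:1 Br:1
  CH2 → C:1 H:2
  CH2 → C:1 H:2
  CH2NO2 → C:1 H:2 N:1 O:2
Element totals:
  C: 7
  H: 14
  Br: 1
  N: 1
  O: 2
Molecular formula: C7H14BrNO2.
  M = 7(12.0) + 14(1.007825) + 78.918338 + 14.003074 + 2(15.994915)
    = 84.000000 + 14.109550 + 78.918338 + 14.003074 + 31.989830 = 223.020792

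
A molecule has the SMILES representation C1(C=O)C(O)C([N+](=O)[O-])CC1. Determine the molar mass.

Atom tally by fragment:
  cyclopentane ring core → C:5 H:10
  (− 3 ring H displaced by substituents)
  + CHO → C:1 H:1 O:1
  + OH → O:1 H:1
  + NO2 → N:1 O:2
Element totals:
  C: 6
  H: 9
  N: 1
  O: 4
Molecular formula: C6H9NO4.
  M = 6(12.011) + 9(1.008) + 14.007 + 4(15.999)
    = 72.066 + 9.072 + 14.007 + 63.996 = 159.141

159.14 g/mol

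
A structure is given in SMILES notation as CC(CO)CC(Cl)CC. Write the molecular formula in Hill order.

Atom tally by fragment:
  CH3 → C:1 H:3
  CH(CH2OH) → C:2 H:4 O:1
  CH2 → C:1 H:2
  CH(Cl) → C:1 H:1 Cl:1
  CH2 → C:1 H:2
  CH3 → C:1 H:3
Element totals:
  C: 7
  H: 15
  Cl: 1
  O: 1

C7H15ClO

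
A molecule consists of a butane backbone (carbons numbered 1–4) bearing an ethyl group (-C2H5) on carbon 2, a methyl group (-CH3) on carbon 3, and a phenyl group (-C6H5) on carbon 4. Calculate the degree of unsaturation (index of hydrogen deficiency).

4

Atom tally by fragment:
  CH3 → C:1 H:3
  CH(C2H5) → C:3 H:6
  CH(CH3) → C:2 H:4
  CH2C6H5 → C:7 H:7
Element totals:
  C: 13
  H: 20
Molecular formula: C13H20.
DoU = (2C + 2 + N − H − X) / 2 = (2·13 + 2 + 0 − 20 − 0) / 2 = 4.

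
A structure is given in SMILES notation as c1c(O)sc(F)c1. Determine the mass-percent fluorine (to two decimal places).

16.08%

Atom tally by fragment:
  thiophene ring core → C:4 H:4 S:1
  (− 2 ring H displaced by substituents)
  + OH → O:1 H:1
  + F → F:1
Element totals:
  C: 4
  H: 3
  F: 1
  O: 1
  S: 1
Molecular formula: C4H3FOS.
Molar mass = 118.125 g/mol.
Mass from F: 1 × 18.998 = 18.998 g/mol.
%F = 18.998 / 118.125 × 100 = 16.08%.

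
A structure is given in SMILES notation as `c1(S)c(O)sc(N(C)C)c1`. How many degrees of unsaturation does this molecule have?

3

Atom tally by fragment:
  thiophene ring core → C:4 H:4 S:1
  (− 3 ring H displaced by substituents)
  + SH → S:1 H:1
  + OH → O:1 H:1
  + N(CH3)2 → N:1 C:2 H:6
Element totals:
  C: 6
  H: 9
  N: 1
  O: 1
  S: 2
Molecular formula: C6H9NOS2.
DoU = (2C + 2 + N − H − X) / 2 = (2·6 + 2 + 1 − 9 − 0) / 2 = 3.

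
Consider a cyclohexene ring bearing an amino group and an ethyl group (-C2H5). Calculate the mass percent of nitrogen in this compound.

Atom tally by fragment:
  cyclohexene ring core → C:6 H:10
  (− 2 ring H displaced by substituents)
  + NH2 → N:1 H:2
  + C2H5 → C:2 H:5
Element totals:
  C: 8
  H: 15
  N: 1
Molecular formula: C8H15N.
Molar mass = 125.215 g/mol.
Mass from N: 1 × 14.007 = 14.007 g/mol.
%N = 14.007 / 125.215 × 100 = 11.19%.

11.19%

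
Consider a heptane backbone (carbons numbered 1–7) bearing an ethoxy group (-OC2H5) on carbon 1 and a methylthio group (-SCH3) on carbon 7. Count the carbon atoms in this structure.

10

Atom tally by fragment:
  C2H5OCH2 → C:3 H:7 O:1
  CH2 → C:1 H:2
  CH2 → C:1 H:2
  CH2 → C:1 H:2
  CH2 → C:1 H:2
  CH2 → C:1 H:2
  CH2SCH3 → C:2 H:5 S:1
Element totals:
  C: 10
  H: 22
  O: 1
  S: 1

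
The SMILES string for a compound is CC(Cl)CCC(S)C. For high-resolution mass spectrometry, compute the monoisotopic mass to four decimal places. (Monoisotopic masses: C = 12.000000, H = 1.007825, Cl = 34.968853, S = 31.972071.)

Atom tally by fragment:
  CH3 → C:1 H:3
  CH(Cl) → C:1 H:1 Cl:1
  CH2 → C:1 H:2
  CH2 → C:1 H:2
  CH(SH) → C:1 H:2 S:1
  CH3 → C:1 H:3
Element totals:
  C: 6
  H: 13
  Cl: 1
  S: 1
Molecular formula: C6H13ClS.
  M = 6(12.0) + 13(1.007825) + 34.968853 + 31.972071
    = 72.000000 + 13.101725 + 34.968853 + 31.972071 = 152.042649

152.0426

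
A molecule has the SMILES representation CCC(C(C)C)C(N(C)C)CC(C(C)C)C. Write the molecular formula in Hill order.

Atom tally by fragment:
  CH3 → C:1 H:3
  CH2 → C:1 H:2
  CH(CH(CH3)2) → C:4 H:8
  CH(N(CH3)2) → C:3 H:7 N:1
  CH2 → C:1 H:2
  CH(CH(CH3)2) → C:4 H:8
  CH3 → C:1 H:3
Element totals:
  C: 15
  H: 33
  N: 1

C15H33N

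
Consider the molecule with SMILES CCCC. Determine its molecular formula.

C4H10

Atom tally by fragment:
  CH3 → C:1 H:3
  CH2 → C:1 H:2
  CH2 → C:1 H:2
  CH3 → C:1 H:3
Element totals:
  C: 4
  H: 10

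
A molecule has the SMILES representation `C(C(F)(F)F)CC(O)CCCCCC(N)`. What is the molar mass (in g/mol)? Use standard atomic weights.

Atom tally by fragment:
  F3CCH2 → C:2 H:2 F:3
  CH2 → C:1 H:2
  CH(OH) → C:1 H:2 O:1
  CH2 → C:1 H:2
  CH2 → C:1 H:2
  CH2 → C:1 H:2
  CH2 → C:1 H:2
  CH2 → C:1 H:2
  CH2NH2 → C:1 H:4 N:1
Element totals:
  C: 10
  H: 20
  F: 3
  N: 1
  O: 1
Molecular formula: C10H20F3NO.
  M = 10(12.011) + 20(1.008) + 3(18.998) + 14.007 + 15.999
    = 120.110 + 20.160 + 56.994 + 14.007 + 15.999 = 227.270

227.27 g/mol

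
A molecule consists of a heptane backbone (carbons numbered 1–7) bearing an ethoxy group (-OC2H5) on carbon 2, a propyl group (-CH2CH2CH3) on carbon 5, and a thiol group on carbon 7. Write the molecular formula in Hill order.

C12H26OS

Atom tally by fragment:
  CH3 → C:1 H:3
  CH(OC2H5) → C:3 H:6 O:1
  CH2 → C:1 H:2
  CH2 → C:1 H:2
  CH(CH2CH2CH3) → C:4 H:8
  CH2 → C:1 H:2
  CH2SH → C:1 H:3 S:1
Element totals:
  C: 12
  H: 26
  O: 1
  S: 1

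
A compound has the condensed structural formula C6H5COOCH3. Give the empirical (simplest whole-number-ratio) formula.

Atom tally by fragment:
  benzene ring core → C:6 H:6
  (− 1 ring H displaced by substituents)
  + COOCH3 → C:2 H:3 O:2
Element totals:
  C: 8
  H: 8
  O: 2
Molecular formula: C8H8O2.
gcd of subscripts = 2; dividing each by 2:
  C: 8/2 = 4
  H: 8/2 = 4
  O: 2/2 = 1

C4H4O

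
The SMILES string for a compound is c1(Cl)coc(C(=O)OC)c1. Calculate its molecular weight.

Atom tally by fragment:
  furan ring core → C:4 H:4 O:1
  (− 2 ring H displaced by substituents)
  + Cl → Cl:1
  + COOCH3 → C:2 H:3 O:2
Element totals:
  C: 6
  H: 5
  Cl: 1
  O: 3
Molecular formula: C6H5ClO3.
  M = 6(12.011) + 5(1.008) + 35.45 + 3(15.999)
    = 72.066 + 5.040 + 35.450 + 47.997 = 160.553

160.55 g/mol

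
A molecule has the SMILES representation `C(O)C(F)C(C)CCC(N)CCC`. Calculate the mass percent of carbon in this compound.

Atom tally by fragment:
  HOCH2 → C:1 H:3 O:1
  CH(F) → C:1 H:1 F:1
  CH(CH3) → C:2 H:4
  CH2 → C:1 H:2
  CH2 → C:1 H:2
  CH(NH2) → C:1 H:3 N:1
  CH2 → C:1 H:2
  CH2 → C:1 H:2
  CH3 → C:1 H:3
Element totals:
  C: 10
  H: 22
  F: 1
  N: 1
  O: 1
Molecular formula: C10H22FNO.
Molar mass = 191.290 g/mol.
Mass from C: 10 × 12.011 = 120.110 g/mol.
%C = 120.110 / 191.290 × 100 = 62.79%.

62.79%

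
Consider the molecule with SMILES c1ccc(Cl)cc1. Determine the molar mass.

112.56 g/mol

Atom tally by fragment:
  benzene ring core → C:6 H:6
  (− 1 ring H displaced by substituents)
  + Cl → Cl:1
Element totals:
  C: 6
  H: 5
  Cl: 1
Molecular formula: C6H5Cl.
  M = 6(12.011) + 5(1.008) + 35.45
    = 72.066 + 5.040 + 35.450 = 112.556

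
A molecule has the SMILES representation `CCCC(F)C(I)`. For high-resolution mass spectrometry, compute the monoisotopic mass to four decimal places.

215.9811

Atom tally by fragment:
  CH3 → C:1 H:3
  CH2 → C:1 H:2
  CH2 → C:1 H:2
  CH(F) → C:1 H:1 F:1
  CH2I → C:1 H:2 I:1
Element totals:
  C: 5
  H: 10
  F: 1
  I: 1
Molecular formula: C5H10FI.
  M = 5(12.0) + 10(1.007825) + 18.998403 + 126.904472
    = 60.000000 + 10.078250 + 18.998403 + 126.904472 = 215.981125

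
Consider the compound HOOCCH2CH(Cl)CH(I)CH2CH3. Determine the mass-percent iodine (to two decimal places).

45.90%

Atom tally by fragment:
  HOOCCH2 → C:2 H:3 O:2
  CH(Cl) → C:1 H:1 Cl:1
  CH(I) → C:1 H:1 I:1
  CH2 → C:1 H:2
  CH3 → C:1 H:3
Element totals:
  C: 6
  H: 10
  Cl: 1
  I: 1
  O: 2
Molecular formula: C6H10ClIO2.
Molar mass = 276.498 g/mol.
Mass from I: 1 × 126.904 = 126.904 g/mol.
%I = 126.904 / 276.498 × 100 = 45.90%.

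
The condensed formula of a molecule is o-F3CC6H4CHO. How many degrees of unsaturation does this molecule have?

Atom tally by fragment:
  benzene ring core → C:6 H:6
  (− 2 ring H displaced by substituents)
  + CF3 → C:1 F:3
  + CHO → C:1 H:1 O:1
Element totals:
  C: 8
  H: 5
  F: 3
  O: 1
Molecular formula: C8H5F3O.
DoU = (2C + 2 + N − H − X) / 2 = (2·8 + 2 + 0 − 5 − 3) / 2 = 5.

5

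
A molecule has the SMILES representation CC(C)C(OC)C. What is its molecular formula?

Atom tally by fragment:
  CH3 → C:1 H:3
  CH(CH3) → C:2 H:4
  CH(OCH3) → C:2 H:4 O:1
  CH3 → C:1 H:3
Element totals:
  C: 6
  H: 14
  O: 1

C6H14O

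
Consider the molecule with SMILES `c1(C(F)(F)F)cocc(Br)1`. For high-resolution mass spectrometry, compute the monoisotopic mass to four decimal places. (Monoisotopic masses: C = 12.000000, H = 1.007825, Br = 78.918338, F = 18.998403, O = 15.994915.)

213.9241

Atom tally by fragment:
  furan ring core → C:4 H:4 O:1
  (− 2 ring H displaced by substituents)
  + CF3 → C:1 F:3
  + Br → Br:1
Element totals:
  C: 5
  H: 2
  Br: 1
  F: 3
  O: 1
Molecular formula: C5H2BrF3O.
  M = 5(12.0) + 2(1.007825) + 78.918338 + 3(18.998403) + 15.994915
    = 60.000000 + 2.015650 + 78.918338 + 56.995209 + 15.994915 = 213.924112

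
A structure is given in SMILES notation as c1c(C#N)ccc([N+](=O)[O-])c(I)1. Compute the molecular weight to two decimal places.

274.02 g/mol

Atom tally by fragment:
  benzene ring core → C:6 H:6
  (− 3 ring H displaced by substituents)
  + CN → C:1 N:1
  + NO2 → N:1 O:2
  + I → I:1
Element totals:
  C: 7
  H: 3
  I: 1
  N: 2
  O: 2
Molecular formula: C7H3IN2O2.
  M = 7(12.011) + 3(1.008) + 126.904 + 2(14.007) + 2(15.999)
    = 84.077 + 3.024 + 126.904 + 28.014 + 31.998 = 274.017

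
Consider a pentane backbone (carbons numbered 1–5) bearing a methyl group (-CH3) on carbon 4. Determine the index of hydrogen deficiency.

Atom tally by fragment:
  CH3 → C:1 H:3
  CH2 → C:1 H:2
  CH2 → C:1 H:2
  CH(CH3) → C:2 H:4
  CH3 → C:1 H:3
Element totals:
  C: 6
  H: 14
Molecular formula: C6H14.
DoU = (2C + 2 + N − H − X) / 2 = (2·6 + 2 + 0 − 14 − 0) / 2 = 0.

0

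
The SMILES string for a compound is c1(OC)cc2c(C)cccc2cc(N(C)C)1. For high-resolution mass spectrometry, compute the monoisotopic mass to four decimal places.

Atom tally by fragment:
  naphthalene ring system core → C:10 H:8
  (− 3 ring H displaced by substituents)
  + OCH3 → C:1 H:3 O:1
  + CH3 → C:1 H:3
  + N(CH3)2 → N:1 C:2 H:6
Element totals:
  C: 14
  H: 17
  N: 1
  O: 1
Molecular formula: C14H17NO.
  M = 14(12.0) + 17(1.007825) + 14.003074 + 15.994915
    = 168.000000 + 17.133025 + 14.003074 + 15.994915 = 215.131014

215.1310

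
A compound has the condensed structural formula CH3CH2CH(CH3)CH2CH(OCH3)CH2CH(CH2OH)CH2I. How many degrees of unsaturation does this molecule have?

Element totals:
  C: 11
  H: 23
  I: 1
  O: 2
Molecular formula: C11H23IO2.
DoU = (2C + 2 + N − H − X) / 2 = (2·11 + 2 + 0 − 23 − 1) / 2 = 0.

0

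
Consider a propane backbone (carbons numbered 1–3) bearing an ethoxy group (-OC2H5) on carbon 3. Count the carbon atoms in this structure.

5

Atom tally by fragment:
  CH3 → C:1 H:3
  CH2 → C:1 H:2
  CH2OC2H5 → C:3 H:7 O:1
Element totals:
  C: 5
  H: 12
  O: 1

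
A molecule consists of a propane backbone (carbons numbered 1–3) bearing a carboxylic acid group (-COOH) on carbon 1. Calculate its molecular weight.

Atom tally by fragment:
  HOOCCH2 → C:2 H:3 O:2
  CH2 → C:1 H:2
  CH3 → C:1 H:3
Element totals:
  C: 4
  H: 8
  O: 2
Molecular formula: C4H8O2.
  M = 4(12.011) + 8(1.008) + 2(15.999)
    = 48.044 + 8.064 + 31.998 = 88.106

88.11 g/mol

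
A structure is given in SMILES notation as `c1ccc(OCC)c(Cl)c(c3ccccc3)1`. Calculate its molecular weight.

232.71 g/mol

Atom tally by fragment:
  benzene ring core → C:6 H:6
  (− 3 ring H displaced by substituents)
  + OC2H5 → C:2 H:5 O:1
  + Cl → Cl:1
  + C6H5 → C:6 H:5
Element totals:
  C: 14
  H: 13
  Cl: 1
  O: 1
Molecular formula: C14H13ClO.
  M = 14(12.011) + 13(1.008) + 35.45 + 15.999
    = 168.154 + 13.104 + 35.450 + 15.999 = 232.707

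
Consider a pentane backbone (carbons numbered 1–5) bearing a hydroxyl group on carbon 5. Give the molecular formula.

C5H12O

Atom tally by fragment:
  CH3 → C:1 H:3
  CH2 → C:1 H:2
  CH2 → C:1 H:2
  CH2 → C:1 H:2
  CH2OH → C:1 H:3 O:1
Element totals:
  C: 5
  H: 12
  O: 1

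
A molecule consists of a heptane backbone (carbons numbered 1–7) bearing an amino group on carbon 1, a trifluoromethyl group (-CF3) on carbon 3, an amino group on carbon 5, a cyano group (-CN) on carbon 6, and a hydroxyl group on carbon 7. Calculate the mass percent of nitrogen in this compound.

17.56%

Atom tally by fragment:
  H2NCH2 → C:1 H:4 N:1
  CH2 → C:1 H:2
  CH(CF3) → C:2 H:1 F:3
  CH2 → C:1 H:2
  CH(NH2) → C:1 H:3 N:1
  CH(CN) → C:2 H:1 N:1
  CH2OH → C:1 H:3 O:1
Element totals:
  C: 9
  H: 16
  F: 3
  N: 3
  O: 1
Molecular formula: C9H16F3N3O.
Molar mass = 239.241 g/mol.
Mass from N: 3 × 14.007 = 42.021 g/mol.
%N = 42.021 / 239.241 × 100 = 17.56%.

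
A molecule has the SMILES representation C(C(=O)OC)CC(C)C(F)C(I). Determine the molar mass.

288.10 g/mol

Atom tally by fragment:
  CH3OOCCH2 → C:3 H:5 O:2
  CH2 → C:1 H:2
  CH(CH3) → C:2 H:4
  CH(F) → C:1 H:1 F:1
  CH2I → C:1 H:2 I:1
Element totals:
  C: 8
  H: 14
  F: 1
  I: 1
  O: 2
Molecular formula: C8H14FIO2.
  M = 8(12.011) + 14(1.008) + 18.998 + 126.904 + 2(15.999)
    = 96.088 + 14.112 + 18.998 + 126.904 + 31.998 = 288.100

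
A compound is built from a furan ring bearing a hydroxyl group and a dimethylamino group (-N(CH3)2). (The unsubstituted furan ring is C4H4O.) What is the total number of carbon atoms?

6

Atom tally by fragment:
  furan ring core → C:4 H:4 O:1
  (− 2 ring H displaced by substituents)
  + OH → O:1 H:1
  + N(CH3)2 → N:1 C:2 H:6
Element totals:
  C: 6
  H: 9
  N: 1
  O: 2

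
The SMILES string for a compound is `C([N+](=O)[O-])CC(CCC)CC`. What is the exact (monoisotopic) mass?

Atom tally by fragment:
  O2NCH2 → C:1 H:2 N:1 O:2
  CH2 → C:1 H:2
  CH(CH2CH2CH3) → C:4 H:8
  CH2 → C:1 H:2
  CH3 → C:1 H:3
Element totals:
  C: 8
  H: 17
  N: 1
  O: 2
Molecular formula: C8H17NO2.
  M = 8(12.0) + 17(1.007825) + 14.003074 + 2(15.994915)
    = 96.000000 + 17.133025 + 14.003074 + 31.989830 = 159.125929

159.1259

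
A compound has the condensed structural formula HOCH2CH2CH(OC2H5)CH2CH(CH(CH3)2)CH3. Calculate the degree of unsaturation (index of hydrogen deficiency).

0

Atom tally by fragment:
  HOCH2CH2 → C:2 H:5 O:1
  CH(OC2H5) → C:3 H:6 O:1
  CH2 → C:1 H:2
  CH(CH(CH3)2) → C:4 H:8
  CH3 → C:1 H:3
Element totals:
  C: 11
  H: 24
  O: 2
Molecular formula: C11H24O2.
DoU = (2C + 2 + N − H − X) / 2 = (2·11 + 2 + 0 − 24 − 0) / 2 = 0.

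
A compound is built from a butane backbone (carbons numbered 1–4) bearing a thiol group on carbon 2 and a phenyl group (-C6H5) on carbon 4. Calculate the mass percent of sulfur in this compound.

19.28%

Atom tally by fragment:
  CH3 → C:1 H:3
  CH(SH) → C:1 H:2 S:1
  CH2 → C:1 H:2
  CH2C6H5 → C:7 H:7
Element totals:
  C: 10
  H: 14
  S: 1
Molecular formula: C10H14S.
Molar mass = 166.282 g/mol.
Mass from S: 1 × 32.06 = 32.060 g/mol.
%S = 32.060 / 166.282 × 100 = 19.28%.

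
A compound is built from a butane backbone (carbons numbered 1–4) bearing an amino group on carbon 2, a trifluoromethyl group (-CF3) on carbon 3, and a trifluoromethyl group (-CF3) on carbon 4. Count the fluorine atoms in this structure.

Atom tally by fragment:
  CH3 → C:1 H:3
  CH(NH2) → C:1 H:3 N:1
  CH(CF3) → C:2 H:1 F:3
  CH2CF3 → C:2 H:2 F:3
Element totals:
  C: 6
  H: 9
  F: 6
  N: 1

6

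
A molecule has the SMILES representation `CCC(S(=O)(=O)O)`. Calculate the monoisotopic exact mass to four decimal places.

124.0194

Atom tally by fragment:
  CH3 → C:1 H:3
  CH2 → C:1 H:2
  CH2SO3H → C:1 H:3 S:1 O:3
Element totals:
  C: 3
  H: 8
  O: 3
  S: 1
Molecular formula: C3H8O3S.
  M = 3(12.0) + 8(1.007825) + 3(15.994915) + 31.972071
    = 36.000000 + 8.062600 + 47.984745 + 31.972071 = 124.019416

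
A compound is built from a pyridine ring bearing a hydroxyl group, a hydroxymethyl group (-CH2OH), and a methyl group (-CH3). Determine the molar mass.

139.15 g/mol

Atom tally by fragment:
  pyridine ring core → C:5 H:5 N:1
  (− 3 ring H displaced by substituents)
  + OH → O:1 H:1
  + CH2OH → C:1 H:3 O:1
  + CH3 → C:1 H:3
Element totals:
  C: 7
  H: 9
  N: 1
  O: 2
Molecular formula: C7H9NO2.
  M = 7(12.011) + 9(1.008) + 14.007 + 2(15.999)
    = 84.077 + 9.072 + 14.007 + 31.998 = 139.154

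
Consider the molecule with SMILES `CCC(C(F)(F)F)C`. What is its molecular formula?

C5H9F3

Atom tally by fragment:
  CH3 → C:1 H:3
  CH2 → C:1 H:2
  CH(CF3) → C:2 H:1 F:3
  CH3 → C:1 H:3
Element totals:
  C: 5
  H: 9
  F: 3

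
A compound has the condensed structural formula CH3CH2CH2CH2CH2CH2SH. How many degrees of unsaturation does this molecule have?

Element totals:
  C: 6
  H: 14
  S: 1
Molecular formula: C6H14S.
DoU = (2C + 2 + N − H − X) / 2 = (2·6 + 2 + 0 − 14 − 0) / 2 = 0.

0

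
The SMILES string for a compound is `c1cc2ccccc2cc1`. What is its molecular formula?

Atom tally by fragment:
  naphthalene ring system core → C:10 H:8
Element totals:
  C: 10
  H: 8

C10H8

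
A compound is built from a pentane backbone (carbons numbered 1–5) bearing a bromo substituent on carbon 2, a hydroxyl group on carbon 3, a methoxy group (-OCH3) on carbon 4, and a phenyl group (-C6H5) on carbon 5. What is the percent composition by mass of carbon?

52.76%

Atom tally by fragment:
  CH3 → C:1 H:3
  CH(Br) → C:1 H:1 Br:1
  CH(OH) → C:1 H:2 O:1
  CH(OCH3) → C:2 H:4 O:1
  CH2C6H5 → C:7 H:7
Element totals:
  C: 12
  H: 17
  Br: 1
  O: 2
Molecular formula: C12H17BrO2.
Molar mass = 273.170 g/mol.
Mass from C: 12 × 12.011 = 144.132 g/mol.
%C = 144.132 / 273.170 × 100 = 52.76%.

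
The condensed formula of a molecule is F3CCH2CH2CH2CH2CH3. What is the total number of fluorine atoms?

Atom tally by fragment:
  F3CCH2 → C:2 H:2 F:3
  CH2 → C:1 H:2
  CH2 → C:1 H:2
  CH2 → C:1 H:2
  CH3 → C:1 H:3
Element totals:
  C: 6
  H: 11
  F: 3

3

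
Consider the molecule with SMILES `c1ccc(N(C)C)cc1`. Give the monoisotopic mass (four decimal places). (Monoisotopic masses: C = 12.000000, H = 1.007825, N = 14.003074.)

121.0891

Atom tally by fragment:
  benzene ring core → C:6 H:6
  (− 1 ring H displaced by substituents)
  + N(CH3)2 → N:1 C:2 H:6
Element totals:
  C: 8
  H: 11
  N: 1
Molecular formula: C8H11N.
  M = 8(12.0) + 11(1.007825) + 14.003074
    = 96.000000 + 11.086075 + 14.003074 = 121.089149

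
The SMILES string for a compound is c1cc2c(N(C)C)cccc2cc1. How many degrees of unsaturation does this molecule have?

Atom tally by fragment:
  naphthalene ring system core → C:10 H:8
  (− 1 ring H displaced by substituents)
  + N(CH3)2 → N:1 C:2 H:6
Element totals:
  C: 12
  H: 13
  N: 1
Molecular formula: C12H13N.
DoU = (2C + 2 + N − H − X) / 2 = (2·12 + 2 + 1 − 13 − 0) / 2 = 7.

7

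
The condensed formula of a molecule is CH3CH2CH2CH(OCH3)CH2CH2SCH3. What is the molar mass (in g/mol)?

Atom tally by fragment:
  CH3 → C:1 H:3
  CH2 → C:1 H:2
  CH2 → C:1 H:2
  CH(OCH3) → C:2 H:4 O:1
  CH2 → C:1 H:2
  CH2SCH3 → C:2 H:5 S:1
Element totals:
  C: 8
  H: 18
  O: 1
  S: 1
Molecular formula: C8H18OS.
  M = 8(12.011) + 18(1.008) + 15.999 + 32.06
    = 96.088 + 18.144 + 15.999 + 32.060 = 162.291

162.29 g/mol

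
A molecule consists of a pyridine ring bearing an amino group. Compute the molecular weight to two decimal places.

Atom tally by fragment:
  pyridine ring core → C:5 H:5 N:1
  (− 1 ring H displaced by substituents)
  + NH2 → N:1 H:2
Element totals:
  C: 5
  H: 6
  N: 2
Molecular formula: C5H6N2.
  M = 5(12.011) + 6(1.008) + 2(14.007)
    = 60.055 + 6.048 + 28.014 = 94.117

94.12 g/mol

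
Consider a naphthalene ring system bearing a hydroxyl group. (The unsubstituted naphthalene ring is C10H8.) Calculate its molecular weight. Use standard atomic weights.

144.17 g/mol

Atom tally by fragment:
  naphthalene ring system core → C:10 H:8
  (− 1 ring H displaced by substituents)
  + OH → O:1 H:1
Element totals:
  C: 10
  H: 8
  O: 1
Molecular formula: C10H8O.
  M = 10(12.011) + 8(1.008) + 15.999
    = 120.110 + 8.064 + 15.999 = 144.173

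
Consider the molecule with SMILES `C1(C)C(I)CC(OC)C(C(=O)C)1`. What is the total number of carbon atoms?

9

Atom tally by fragment:
  cyclopentane ring core → C:5 H:10
  (− 4 ring H displaced by substituents)
  + CH3 → C:1 H:3
  + I → I:1
  + OCH3 → C:1 H:3 O:1
  + COCH3 → C:2 H:3 O:1
Element totals:
  C: 9
  H: 15
  I: 1
  O: 2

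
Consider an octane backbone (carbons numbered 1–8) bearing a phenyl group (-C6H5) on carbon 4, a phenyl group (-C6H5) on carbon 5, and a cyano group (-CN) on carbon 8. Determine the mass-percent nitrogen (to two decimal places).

Atom tally by fragment:
  CH3 → C:1 H:3
  CH2 → C:1 H:2
  CH2 → C:1 H:2
  CH(C6H5) → C:7 H:6
  CH(C6H5) → C:7 H:6
  CH2 → C:1 H:2
  CH2 → C:1 H:2
  CH2CN → C:2 H:2 N:1
Element totals:
  C: 21
  H: 25
  N: 1
Molecular formula: C21H25N.
Molar mass = 291.438 g/mol.
Mass from N: 1 × 14.007 = 14.007 g/mol.
%N = 14.007 / 291.438 × 100 = 4.81%.

4.81%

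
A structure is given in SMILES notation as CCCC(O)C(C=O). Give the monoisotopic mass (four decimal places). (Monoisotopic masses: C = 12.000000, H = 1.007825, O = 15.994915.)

Atom tally by fragment:
  CH3 → C:1 H:3
  CH2 → C:1 H:2
  CH2 → C:1 H:2
  CH(OH) → C:1 H:2 O:1
  CH2CHO → C:2 H:3 O:1
Element totals:
  C: 6
  H: 12
  O: 2
Molecular formula: C6H12O2.
  M = 6(12.0) + 12(1.007825) + 2(15.994915)
    = 72.000000 + 12.093900 + 31.989830 = 116.083730

116.0837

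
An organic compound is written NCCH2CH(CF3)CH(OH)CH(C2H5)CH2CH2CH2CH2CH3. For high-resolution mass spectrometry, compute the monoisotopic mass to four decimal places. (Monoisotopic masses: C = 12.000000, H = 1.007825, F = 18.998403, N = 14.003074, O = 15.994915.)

Atom tally by fragment:
  NCCH2 → C:2 H:2 N:1
  CH(CF3) → C:2 H:1 F:3
  CH(OH) → C:1 H:2 O:1
  CH(C2H5) → C:3 H:6
  CH2 → C:1 H:2
  CH2 → C:1 H:2
  CH2 → C:1 H:2
  CH2 → C:1 H:2
  CH3 → C:1 H:3
Element totals:
  C: 13
  H: 22
  F: 3
  N: 1
  O: 1
Molecular formula: C13H22F3NO.
  M = 13(12.0) + 22(1.007825) + 3(18.998403) + 14.003074 + 15.994915
    = 156.000000 + 22.172150 + 56.995209 + 14.003074 + 15.994915 = 265.165348

265.1653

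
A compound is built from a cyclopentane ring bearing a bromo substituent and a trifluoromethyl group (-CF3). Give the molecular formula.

Atom tally by fragment:
  cyclopentane ring core → C:5 H:10
  (− 2 ring H displaced by substituents)
  + Br → Br:1
  + CF3 → C:1 F:3
Element totals:
  C: 6
  H: 8
  Br: 1
  F: 3

C6H8BrF3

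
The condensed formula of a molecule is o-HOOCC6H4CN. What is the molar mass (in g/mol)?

147.13 g/mol

Atom tally by fragment:
  benzene ring core → C:6 H:6
  (− 2 ring H displaced by substituents)
  + COOH → C:1 H:1 O:2
  + CN → C:1 N:1
Element totals:
  C: 8
  H: 5
  N: 1
  O: 2
Molecular formula: C8H5NO2.
  M = 8(12.011) + 5(1.008) + 14.007 + 2(15.999)
    = 96.088 + 5.040 + 14.007 + 31.998 = 147.133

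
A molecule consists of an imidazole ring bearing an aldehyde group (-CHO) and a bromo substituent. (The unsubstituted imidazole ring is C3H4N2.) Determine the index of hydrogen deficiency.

4

Atom tally by fragment:
  imidazole ring core → C:3 H:4 N:2
  (− 2 ring H displaced by substituents)
  + CHO → C:1 H:1 O:1
  + Br → Br:1
Element totals:
  C: 4
  H: 3
  Br: 1
  N: 2
  O: 1
Molecular formula: C4H3BrN2O.
DoU = (2C + 2 + N − H − X) / 2 = (2·4 + 2 + 2 − 3 − 1) / 2 = 4.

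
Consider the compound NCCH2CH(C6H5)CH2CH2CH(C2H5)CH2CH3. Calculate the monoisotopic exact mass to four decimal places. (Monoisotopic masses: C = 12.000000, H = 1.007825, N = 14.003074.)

229.1830

Element totals:
  C: 16
  H: 23
  N: 1
Molecular formula: C16H23N.
  M = 16(12.0) + 23(1.007825) + 14.003074
    = 192.000000 + 23.179975 + 14.003074 = 229.183049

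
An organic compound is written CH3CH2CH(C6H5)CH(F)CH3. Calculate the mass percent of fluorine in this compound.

Element totals:
  C: 11
  H: 15
  F: 1
Molecular formula: C11H15F.
Molar mass = 166.239 g/mol.
Mass from F: 1 × 18.998 = 18.998 g/mol.
%F = 18.998 / 166.239 × 100 = 11.43%.

11.43%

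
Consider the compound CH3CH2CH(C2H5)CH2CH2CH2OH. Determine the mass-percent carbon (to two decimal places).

73.78%

Atom tally by fragment:
  CH3 → C:1 H:3
  CH2 → C:1 H:2
  CH(C2H5) → C:3 H:6
  CH2 → C:1 H:2
  CH2 → C:1 H:2
  CH2OH → C:1 H:3 O:1
Element totals:
  C: 8
  H: 18
  O: 1
Molecular formula: C8H18O.
Molar mass = 130.231 g/mol.
Mass from C: 8 × 12.011 = 96.088 g/mol.
%C = 96.088 / 130.231 × 100 = 73.78%.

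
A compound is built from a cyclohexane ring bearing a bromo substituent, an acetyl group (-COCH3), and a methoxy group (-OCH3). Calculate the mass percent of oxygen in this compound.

Atom tally by fragment:
  cyclohexane ring core → C:6 H:12
  (− 3 ring H displaced by substituents)
  + Br → Br:1
  + COCH3 → C:2 H:3 O:1
  + OCH3 → C:1 H:3 O:1
Element totals:
  C: 9
  H: 15
  Br: 1
  O: 2
Molecular formula: C9H15BrO2.
Molar mass = 235.121 g/mol.
Mass from O: 2 × 15.999 = 31.998 g/mol.
%O = 31.998 / 235.121 × 100 = 13.61%.

13.61%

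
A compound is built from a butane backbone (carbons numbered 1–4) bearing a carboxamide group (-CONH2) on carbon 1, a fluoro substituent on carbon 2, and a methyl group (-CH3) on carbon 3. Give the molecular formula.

Atom tally by fragment:
  H2NOCCH2 → C:2 H:4 O:1 N:1
  CH(F) → C:1 H:1 F:1
  CH(CH3) → C:2 H:4
  CH3 → C:1 H:3
Element totals:
  C: 6
  H: 12
  F: 1
  N: 1
  O: 1

C6H12FNO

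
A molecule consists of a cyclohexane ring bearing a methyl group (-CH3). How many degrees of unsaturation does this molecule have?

Atom tally by fragment:
  cyclohexane ring core → C:6 H:12
  (− 1 ring H displaced by substituents)
  + CH3 → C:1 H:3
Element totals:
  C: 7
  H: 14
Molecular formula: C7H14.
DoU = (2C + 2 + N − H − X) / 2 = (2·7 + 2 + 0 − 14 − 0) / 2 = 1.

1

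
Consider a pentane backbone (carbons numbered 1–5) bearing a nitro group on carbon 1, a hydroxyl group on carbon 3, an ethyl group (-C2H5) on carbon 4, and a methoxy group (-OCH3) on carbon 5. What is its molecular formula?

C8H17NO4

Atom tally by fragment:
  O2NCH2 → C:1 H:2 N:1 O:2
  CH2 → C:1 H:2
  CH(OH) → C:1 H:2 O:1
  CH(C2H5) → C:3 H:6
  CH2OCH3 → C:2 H:5 O:1
Element totals:
  C: 8
  H: 17
  N: 1
  O: 4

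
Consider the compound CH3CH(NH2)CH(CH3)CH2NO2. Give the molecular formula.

C5H12N2O2

Atom tally by fragment:
  CH3 → C:1 H:3
  CH(NH2) → C:1 H:3 N:1
  CH(CH3) → C:2 H:4
  CH2NO2 → C:1 H:2 N:1 O:2
Element totals:
  C: 5
  H: 12
  N: 2
  O: 2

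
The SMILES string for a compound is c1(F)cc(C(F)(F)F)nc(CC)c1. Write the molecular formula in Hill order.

Atom tally by fragment:
  pyridine ring core → C:5 H:5 N:1
  (− 3 ring H displaced by substituents)
  + F → F:1
  + CF3 → C:1 F:3
  + C2H5 → C:2 H:5
Element totals:
  C: 8
  H: 7
  F: 4
  N: 1

C8H7F4N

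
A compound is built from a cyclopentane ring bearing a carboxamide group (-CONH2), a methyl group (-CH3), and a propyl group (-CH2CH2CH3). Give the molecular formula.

Atom tally by fragment:
  cyclopentane ring core → C:5 H:10
  (− 3 ring H displaced by substituents)
  + CONH2 → C:1 H:2 O:1 N:1
  + CH3 → C:1 H:3
  + CH2CH2CH3 → C:3 H:7
Element totals:
  C: 10
  H: 19
  N: 1
  O: 1

C10H19NO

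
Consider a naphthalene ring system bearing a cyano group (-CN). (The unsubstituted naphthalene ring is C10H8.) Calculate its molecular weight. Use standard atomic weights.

Atom tally by fragment:
  naphthalene ring system core → C:10 H:8
  (− 1 ring H displaced by substituents)
  + CN → C:1 N:1
Element totals:
  C: 11
  H: 7
  N: 1
Molecular formula: C11H7N.
  M = 11(12.011) + 7(1.008) + 14.007
    = 132.121 + 7.056 + 14.007 = 153.184

153.18 g/mol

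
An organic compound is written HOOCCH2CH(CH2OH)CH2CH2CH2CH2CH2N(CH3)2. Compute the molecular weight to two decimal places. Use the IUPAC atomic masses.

Atom tally by fragment:
  HOOCCH2 → C:2 H:3 O:2
  CH(CH2OH) → C:2 H:4 O:1
  CH2 → C:1 H:2
  CH2 → C:1 H:2
  CH2 → C:1 H:2
  CH2 → C:1 H:2
  CH2N(CH3)2 → C:3 H:8 N:1
Element totals:
  C: 11
  H: 23
  N: 1
  O: 3
Molecular formula: C11H23NO3.
  M = 11(12.011) + 23(1.008) + 14.007 + 3(15.999)
    = 132.121 + 23.184 + 14.007 + 47.997 = 217.309

217.31 g/mol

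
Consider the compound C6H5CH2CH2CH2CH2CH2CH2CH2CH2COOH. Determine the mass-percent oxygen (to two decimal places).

13.65%

Element totals:
  C: 15
  H: 22
  O: 2
Molecular formula: C15H22O2.
Molar mass = 234.339 g/mol.
Mass from O: 2 × 15.999 = 31.998 g/mol.
%O = 31.998 / 234.339 × 100 = 13.65%.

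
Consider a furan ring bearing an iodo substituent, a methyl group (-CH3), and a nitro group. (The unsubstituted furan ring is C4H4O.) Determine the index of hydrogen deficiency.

4

Atom tally by fragment:
  furan ring core → C:4 H:4 O:1
  (− 3 ring H displaced by substituents)
  + I → I:1
  + CH3 → C:1 H:3
  + NO2 → N:1 O:2
Element totals:
  C: 5
  H: 4
  I: 1
  N: 1
  O: 3
Molecular formula: C5H4INO3.
DoU = (2C + 2 + N − H − X) / 2 = (2·5 + 2 + 1 − 4 − 1) / 2 = 4.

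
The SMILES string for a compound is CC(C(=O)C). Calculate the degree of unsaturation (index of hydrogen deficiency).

Atom tally by fragment:
  CH3 → C:1 H:3
  CH2COCH3 → C:3 H:5 O:1
Element totals:
  C: 4
  H: 8
  O: 1
Molecular formula: C4H8O.
DoU = (2C + 2 + N − H − X) / 2 = (2·4 + 2 + 0 − 8 − 0) / 2 = 1.

1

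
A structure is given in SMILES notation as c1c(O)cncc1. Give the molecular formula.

C5H5NO

Atom tally by fragment:
  pyridine ring core → C:5 H:5 N:1
  (− 1 ring H displaced by substituents)
  + OH → O:1 H:1
Element totals:
  C: 5
  H: 5
  N: 1
  O: 1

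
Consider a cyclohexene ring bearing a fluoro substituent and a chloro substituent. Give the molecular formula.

Atom tally by fragment:
  cyclohexene ring core → C:6 H:10
  (− 2 ring H displaced by substituents)
  + F → F:1
  + Cl → Cl:1
Element totals:
  C: 6
  H: 8
  Cl: 1
  F: 1

C6H8ClF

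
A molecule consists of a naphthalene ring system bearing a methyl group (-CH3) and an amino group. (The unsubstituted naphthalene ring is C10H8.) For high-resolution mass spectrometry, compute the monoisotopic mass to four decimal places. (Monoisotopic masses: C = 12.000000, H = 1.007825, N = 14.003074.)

Atom tally by fragment:
  naphthalene ring system core → C:10 H:8
  (− 2 ring H displaced by substituents)
  + CH3 → C:1 H:3
  + NH2 → N:1 H:2
Element totals:
  C: 11
  H: 11
  N: 1
Molecular formula: C11H11N.
  M = 11(12.0) + 11(1.007825) + 14.003074
    = 132.000000 + 11.086075 + 14.003074 = 157.089149

157.0891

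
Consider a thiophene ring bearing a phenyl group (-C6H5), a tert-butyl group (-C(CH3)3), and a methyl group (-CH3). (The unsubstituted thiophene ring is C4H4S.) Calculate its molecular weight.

230.37 g/mol

Atom tally by fragment:
  thiophene ring core → C:4 H:4 S:1
  (− 3 ring H displaced by substituents)
  + C6H5 → C:6 H:5
  + C(CH3)3 → C:4 H:9
  + CH3 → C:1 H:3
Element totals:
  C: 15
  H: 18
  S: 1
Molecular formula: C15H18S.
  M = 15(12.011) + 18(1.008) + 32.06
    = 180.165 + 18.144 + 32.060 = 230.369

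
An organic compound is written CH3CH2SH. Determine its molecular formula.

Element totals:
  C: 2
  H: 6
  S: 1

C2H6S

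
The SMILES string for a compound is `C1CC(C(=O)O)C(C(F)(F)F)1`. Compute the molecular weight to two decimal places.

168.11 g/mol

Atom tally by fragment:
  cyclobutane ring core → C:4 H:8
  (− 2 ring H displaced by substituents)
  + COOH → C:1 H:1 O:2
  + CF3 → C:1 F:3
Element totals:
  C: 6
  H: 7
  F: 3
  O: 2
Molecular formula: C6H7F3O2.
  M = 6(12.011) + 7(1.008) + 3(18.998) + 2(15.999)
    = 72.066 + 7.056 + 56.994 + 31.998 = 168.114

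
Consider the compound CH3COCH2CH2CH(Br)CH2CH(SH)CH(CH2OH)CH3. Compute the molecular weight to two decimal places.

Element totals:
  C: 10
  H: 19
  Br: 1
  O: 2
  S: 1
Molecular formula: C10H19BrO2S.
  M = 10(12.011) + 19(1.008) + 79.904 + 2(15.999) + 32.06
    = 120.110 + 19.152 + 79.904 + 31.998 + 32.060 = 283.224

283.22 g/mol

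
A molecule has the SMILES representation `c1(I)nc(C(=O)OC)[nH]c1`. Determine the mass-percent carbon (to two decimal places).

Atom tally by fragment:
  imidazole ring core → C:3 H:4 N:2
  (− 2 ring H displaced by substituents)
  + I → I:1
  + COOCH3 → C:2 H:3 O:2
Element totals:
  C: 5
  H: 5
  I: 1
  N: 2
  O: 2
Molecular formula: C5H5IN2O2.
Molar mass = 252.011 g/mol.
Mass from C: 5 × 12.011 = 60.055 g/mol.
%C = 60.055 / 252.011 × 100 = 23.83%.

23.83%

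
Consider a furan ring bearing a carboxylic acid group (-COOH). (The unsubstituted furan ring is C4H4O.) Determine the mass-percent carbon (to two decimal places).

53.58%

Atom tally by fragment:
  furan ring core → C:4 H:4 O:1
  (− 1 ring H displaced by substituents)
  + COOH → C:1 H:1 O:2
Element totals:
  C: 5
  H: 4
  O: 3
Molecular formula: C5H4O3.
Molar mass = 112.084 g/mol.
Mass from C: 5 × 12.011 = 60.055 g/mol.
%C = 60.055 / 112.084 × 100 = 53.58%.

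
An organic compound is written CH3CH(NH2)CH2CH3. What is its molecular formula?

Element totals:
  C: 4
  H: 11
  N: 1

C4H11N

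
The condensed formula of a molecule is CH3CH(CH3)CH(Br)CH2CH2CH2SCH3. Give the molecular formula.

Element totals:
  C: 8
  H: 17
  Br: 1
  S: 1

C8H17BrS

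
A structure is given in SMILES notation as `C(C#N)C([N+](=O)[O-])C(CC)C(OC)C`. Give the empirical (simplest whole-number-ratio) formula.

C9H16N2O3

Atom tally by fragment:
  NCCH2 → C:2 H:2 N:1
  CH(NO2) → C:1 H:1 N:1 O:2
  CH(C2H5) → C:3 H:6
  CH(OCH3) → C:2 H:4 O:1
  CH3 → C:1 H:3
Element totals:
  C: 9
  H: 16
  N: 2
  O: 3
Molecular formula: C9H16N2O3.
gcd of subscripts (9, 16, 2, 3) = 1, so the empirical formula equals the molecular formula.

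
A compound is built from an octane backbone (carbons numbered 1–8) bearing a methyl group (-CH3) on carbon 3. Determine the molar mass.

128.26 g/mol

Atom tally by fragment:
  CH3 → C:1 H:3
  CH2 → C:1 H:2
  CH(CH3) → C:2 H:4
  CH2 → C:1 H:2
  CH2 → C:1 H:2
  CH2 → C:1 H:2
  CH2 → C:1 H:2
  CH3 → C:1 H:3
Element totals:
  C: 9
  H: 20
Molecular formula: C9H20.
  M = 9(12.011) + 20(1.008)
    = 108.099 + 20.160 = 128.259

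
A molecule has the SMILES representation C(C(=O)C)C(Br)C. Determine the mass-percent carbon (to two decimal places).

Atom tally by fragment:
  CH3COCH2 → C:3 H:5 O:1
  CH(Br) → C:1 H:1 Br:1
  CH3 → C:1 H:3
Element totals:
  C: 5
  H: 9
  Br: 1
  O: 1
Molecular formula: C5H9BrO.
Molar mass = 165.030 g/mol.
Mass from C: 5 × 12.011 = 60.055 g/mol.
%C = 60.055 / 165.030 × 100 = 36.39%.

36.39%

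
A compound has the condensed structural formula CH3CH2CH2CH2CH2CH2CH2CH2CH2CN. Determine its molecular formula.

Element totals:
  C: 10
  H: 19
  N: 1

C10H19N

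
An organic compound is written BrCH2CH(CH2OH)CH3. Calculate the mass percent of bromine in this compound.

Element totals:
  C: 4
  H: 9
  Br: 1
  O: 1
Molecular formula: C4H9BrO.
Molar mass = 153.019 g/mol.
Mass from Br: 1 × 79.904 = 79.904 g/mol.
%Br = 79.904 / 153.019 × 100 = 52.22%.

52.22%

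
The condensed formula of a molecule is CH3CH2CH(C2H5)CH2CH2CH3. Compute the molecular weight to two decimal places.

Atom tally by fragment:
  CH3 → C:1 H:3
  CH2 → C:1 H:2
  CH(C2H5) → C:3 H:6
  CH2 → C:1 H:2
  CH2 → C:1 H:2
  CH3 → C:1 H:3
Element totals:
  C: 8
  H: 18
Molecular formula: C8H18.
  M = 8(12.011) + 18(1.008)
    = 96.088 + 18.144 = 114.232

114.23 g/mol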